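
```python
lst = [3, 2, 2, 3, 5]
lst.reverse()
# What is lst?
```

[5, 3, 2, 2, 3]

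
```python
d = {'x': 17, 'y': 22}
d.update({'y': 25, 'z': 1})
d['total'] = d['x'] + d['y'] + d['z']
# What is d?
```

After line 1: d = {'x': 17, 'y': 22}
After line 2 (y overwritten, z added): d = {'x': 17, 'y': 25, 'z': 1}
After line 3 (total = 17 + 25 + 1 = 43): d = {'x': 17, 'y': 25, 'z': 1, 'total': 43}

{'x': 17, 'y': 25, 'z': 1, 'total': 43}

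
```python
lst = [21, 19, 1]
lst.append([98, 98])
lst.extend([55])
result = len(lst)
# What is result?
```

After line 1: lst = [21, 19, 1]
After line 2 (append adds [98, 98] as single element): lst = [21, 19, 1, [98, 98]]
After line 3 (extend unpacks [55], adds 55): lst = [21, 19, 1, [98, 98], 55]
After line 4: result = len(lst) = 5

5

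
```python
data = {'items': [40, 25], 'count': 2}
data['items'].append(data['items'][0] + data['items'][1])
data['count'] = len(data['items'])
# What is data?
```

After line 1: data = {'items': [40, 25], 'count': 2}
After line 2 (append 40 + 25 = 65): data = {'items': [40, 25, 65], 'count': 2}
After line 3 (count = len(items) = 3): data = {'items': [40, 25, 65], 'count': 3}

{'items': [40, 25, 65], 'count': 3}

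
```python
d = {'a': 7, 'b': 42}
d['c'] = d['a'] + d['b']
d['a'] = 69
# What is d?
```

After line 1: d = {'a': 7, 'b': 42}
After line 2 (d['c'] = 7 + 42): d = {'a': 7, 'b': 42, 'c': 49}
After line 3: d = {'a': 69, 'b': 42, 'c': 49}

{'a': 69, 'b': 42, 'c': 49}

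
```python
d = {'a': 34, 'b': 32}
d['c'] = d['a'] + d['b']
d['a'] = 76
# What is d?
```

After line 1: d = {'a': 34, 'b': 32}
After line 2 (d['c'] = 34 + 32): d = {'a': 34, 'b': 32, 'c': 66}
After line 3: d = {'a': 76, 'b': 32, 'c': 66}

{'a': 76, 'b': 32, 'c': 66}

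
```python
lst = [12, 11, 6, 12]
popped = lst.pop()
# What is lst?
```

[12, 11, 6]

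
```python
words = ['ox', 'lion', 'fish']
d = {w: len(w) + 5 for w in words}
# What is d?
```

{'ox': 7, 'lion': 9, 'fish': 9}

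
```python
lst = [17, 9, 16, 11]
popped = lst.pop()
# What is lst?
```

[17, 9, 16]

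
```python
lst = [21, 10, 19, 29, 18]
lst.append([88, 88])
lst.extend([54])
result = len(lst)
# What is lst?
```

After line 1: lst = [21, 10, 19, 29, 18]
After line 2 (append adds [88, 88] as single element): lst = [21, 10, 19, 29, 18, [88, 88]]
After line 3 (extend unpacks [54], adds 54): lst = [21, 10, 19, 29, 18, [88, 88], 54]
After line 4: result = len(lst) = 7

[21, 10, 19, 29, 18, [88, 88], 54]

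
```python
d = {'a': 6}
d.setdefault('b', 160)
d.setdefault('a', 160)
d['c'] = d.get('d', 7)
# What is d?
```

After line 1: d = {'a': 6}
After line 2 (setdefault adds 'b'=160): d = {'a': 6, 'b': 160}
After line 3 (setdefault 'a' no-op, already exists): d = {'a': 6, 'b': 160}
After line 4 (get('d', 7) returns default since 'd' not in d): d = {'a': 6, 'b': 160, 'c': 7}

{'a': 6, 'b': 160, 'c': 7}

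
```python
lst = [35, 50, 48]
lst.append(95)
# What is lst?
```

[35, 50, 48, 95]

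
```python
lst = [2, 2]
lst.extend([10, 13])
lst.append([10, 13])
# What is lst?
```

After line 1: lst = [2, 2]
After line 2 (extend unpacks [10, 13]): lst = [2, 2, 10, 13]
After line 3 (append adds [10, 13] as single element): lst = [2, 2, 10, 13, [10, 13]]

[2, 2, 10, 13, [10, 13]]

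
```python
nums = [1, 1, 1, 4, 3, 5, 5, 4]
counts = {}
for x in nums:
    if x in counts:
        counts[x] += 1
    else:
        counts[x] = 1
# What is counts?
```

Initial: counts = {}, nums = [1, 1, 1, 4, 3, 5, 5, 4]
See 1: counts = {1: 1}
See 1: counts = {1: 2}
See 1: counts = {1: 3}
See 4: counts = {1: 3, 4: 1}
See 3: counts = {1: 3, 4: 1, 3: 1}
See 5: counts = {1: 3, 4: 1, 3: 1, 5: 1}
See 5: counts = {1: 3, 4: 1, 3: 1, 5: 2}
See 4: counts = {1: 3, 4: 2, 3: 1, 5: 2}

{1: 3, 4: 2, 3: 1, 5: 2}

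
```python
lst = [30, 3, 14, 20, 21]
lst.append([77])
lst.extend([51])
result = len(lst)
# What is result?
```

After line 1: lst = [30, 3, 14, 20, 21]
After line 2 (append adds [77] as single element): lst = [30, 3, 14, 20, 21, [77]]
After line 3 (extend unpacks [51], adds 51): lst = [30, 3, 14, 20, 21, [77], 51]
After line 4: result = len(lst) = 7

7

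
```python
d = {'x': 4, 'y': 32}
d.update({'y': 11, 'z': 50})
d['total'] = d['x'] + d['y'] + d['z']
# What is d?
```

After line 1: d = {'x': 4, 'y': 32}
After line 2 (y overwritten, z added): d = {'x': 4, 'y': 11, 'z': 50}
After line 3 (total = 4 + 11 + 50 = 65): d = {'x': 4, 'y': 11, 'z': 50, 'total': 65}

{'x': 4, 'y': 11, 'z': 50, 'total': 65}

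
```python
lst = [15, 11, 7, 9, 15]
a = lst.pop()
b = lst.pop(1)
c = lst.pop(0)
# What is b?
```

After line 1: lst = [15, 11, 7, 9, 15]
After line 2 (pop() -> a = 15): lst = [15, 11, 7, 9]
After line 3 (pop(1) -> b = 11): lst = [15, 7, 9]
After line 4 (pop(0) -> c = 15): lst = [7, 9]

11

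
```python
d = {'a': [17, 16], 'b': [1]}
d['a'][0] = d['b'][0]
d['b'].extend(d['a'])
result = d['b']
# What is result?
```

After line 1: d = {'a': [17, 16], 'b': [1]}
After line 2 (a[0] = b[0] = 1): d = {'a': [1, 16], 'b': [1]}
After line 3 (b.extend(a) appends [1, 16]): d = {'a': [1, 16], 'b': [1, 1, 16]}
After line 4: result = d['b'] = [1, 1, 16]

[1, 1, 16]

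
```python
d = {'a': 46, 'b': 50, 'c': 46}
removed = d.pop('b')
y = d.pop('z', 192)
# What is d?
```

After line 1: d = {'a': 46, 'b': 50, 'c': 46}
After line 2 (pop 'b' returns 50): d = {'a': 46, 'c': 46}, removed = 50
After line 3 (pop 'z' missing, returns default 192): d = {'a': 46, 'c': 46}, y = 192

{'a': 46, 'c': 46}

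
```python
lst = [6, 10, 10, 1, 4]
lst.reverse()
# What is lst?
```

[4, 1, 10, 10, 6]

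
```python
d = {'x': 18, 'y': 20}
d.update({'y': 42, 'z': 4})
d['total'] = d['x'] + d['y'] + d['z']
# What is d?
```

After line 1: d = {'x': 18, 'y': 20}
After line 2 (y overwritten, z added): d = {'x': 18, 'y': 42, 'z': 4}
After line 3 (total = 18 + 42 + 4 = 64): d = {'x': 18, 'y': 42, 'z': 4, 'total': 64}

{'x': 18, 'y': 42, 'z': 4, 'total': 64}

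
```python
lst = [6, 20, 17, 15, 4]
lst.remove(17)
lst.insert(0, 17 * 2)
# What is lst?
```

After line 1: lst = [6, 20, 17, 15, 4]
After line 2 (remove first 17): lst = [6, 20, 15, 4]
After line 3 (insert 34 at index 0): lst = [34, 6, 20, 15, 4]

[34, 6, 20, 15, 4]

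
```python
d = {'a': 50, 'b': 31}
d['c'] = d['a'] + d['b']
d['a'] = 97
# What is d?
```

After line 1: d = {'a': 50, 'b': 31}
After line 2 (d['c'] = 50 + 31): d = {'a': 50, 'b': 31, 'c': 81}
After line 3: d = {'a': 97, 'b': 31, 'c': 81}

{'a': 97, 'b': 31, 'c': 81}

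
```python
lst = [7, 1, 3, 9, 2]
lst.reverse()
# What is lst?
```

[2, 9, 3, 1, 7]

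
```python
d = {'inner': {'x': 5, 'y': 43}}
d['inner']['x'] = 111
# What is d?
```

After line 1: d = {'inner': {'x': 5, 'y': 43}}
After line 2 (inner x overwritten): d = {'inner': {'x': 111, 'y': 43}}

{'inner': {'x': 111, 'y': 43}}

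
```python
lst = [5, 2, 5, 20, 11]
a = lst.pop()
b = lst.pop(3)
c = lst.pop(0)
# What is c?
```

After line 1: lst = [5, 2, 5, 20, 11]
After line 2 (pop() -> a = 11): lst = [5, 2, 5, 20]
After line 3 (pop(3) -> b = 20): lst = [5, 2, 5]
After line 4 (pop(0) -> c = 5): lst = [2, 5]

5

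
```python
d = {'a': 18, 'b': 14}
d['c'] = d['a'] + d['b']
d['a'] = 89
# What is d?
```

After line 1: d = {'a': 18, 'b': 14}
After line 2 (d['c'] = 18 + 14): d = {'a': 18, 'b': 14, 'c': 32}
After line 3: d = {'a': 89, 'b': 14, 'c': 32}

{'a': 89, 'b': 14, 'c': 32}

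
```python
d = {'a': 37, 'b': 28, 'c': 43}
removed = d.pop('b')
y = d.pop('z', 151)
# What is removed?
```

After line 1: d = {'a': 37, 'b': 28, 'c': 43}
After line 2 (pop 'b' returns 28): d = {'a': 37, 'c': 43}, removed = 28
After line 3 (pop 'z' missing, returns default 151): d = {'a': 37, 'c': 43}, y = 151

28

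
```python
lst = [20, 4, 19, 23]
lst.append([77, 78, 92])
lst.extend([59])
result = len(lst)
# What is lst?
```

After line 1: lst = [20, 4, 19, 23]
After line 2 (append adds [77, 78, 92] as single element): lst = [20, 4, 19, 23, [77, 78, 92]]
After line 3 (extend unpacks [59], adds 59): lst = [20, 4, 19, 23, [77, 78, 92], 59]
After line 4: result = len(lst) = 6

[20, 4, 19, 23, [77, 78, 92], 59]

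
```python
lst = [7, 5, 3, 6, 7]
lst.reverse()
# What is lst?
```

[7, 6, 3, 5, 7]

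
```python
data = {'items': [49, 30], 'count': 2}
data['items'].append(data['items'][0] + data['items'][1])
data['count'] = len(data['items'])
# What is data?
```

After line 1: data = {'items': [49, 30], 'count': 2}
After line 2 (append 49 + 30 = 79): data = {'items': [49, 30, 79], 'count': 2}
After line 3 (count = len(items) = 3): data = {'items': [49, 30, 79], 'count': 3}

{'items': [49, 30, 79], 'count': 3}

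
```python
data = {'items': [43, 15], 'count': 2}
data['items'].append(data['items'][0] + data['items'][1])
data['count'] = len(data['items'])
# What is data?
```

After line 1: data = {'items': [43, 15], 'count': 2}
After line 2 (append 43 + 15 = 58): data = {'items': [43, 15, 58], 'count': 2}
After line 3 (count = len(items) = 3): data = {'items': [43, 15, 58], 'count': 3}

{'items': [43, 15, 58], 'count': 3}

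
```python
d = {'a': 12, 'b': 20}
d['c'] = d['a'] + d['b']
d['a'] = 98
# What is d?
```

After line 1: d = {'a': 12, 'b': 20}
After line 2 (d['c'] = 12 + 20): d = {'a': 12, 'b': 20, 'c': 32}
After line 3: d = {'a': 98, 'b': 20, 'c': 32}

{'a': 98, 'b': 20, 'c': 32}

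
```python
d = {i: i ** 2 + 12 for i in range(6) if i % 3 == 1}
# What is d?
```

{1: 13, 4: 28}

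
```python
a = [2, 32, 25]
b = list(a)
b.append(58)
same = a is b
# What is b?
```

After line 1: a = [2, 32, 25]
After line 2 (b = list(a) is a shallow copy, new object): a = [2, 32, 25], b = [2, 32, 25]
After line 3 (append only mutates b): a = [2, 32, 25], b = [2, 32, 25, 58]
After line 4 (same = a is b; different objects -> False): same = False

[2, 32, 25, 58]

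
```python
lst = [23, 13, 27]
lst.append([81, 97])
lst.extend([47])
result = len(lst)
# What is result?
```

After line 1: lst = [23, 13, 27]
After line 2 (append adds [81, 97] as single element): lst = [23, 13, 27, [81, 97]]
After line 3 (extend unpacks [47], adds 47): lst = [23, 13, 27, [81, 97], 47]
After line 4: result = len(lst) = 5

5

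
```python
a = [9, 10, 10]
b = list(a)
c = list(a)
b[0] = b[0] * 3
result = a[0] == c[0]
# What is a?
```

After line 1: a = [9, 10, 10]
After line 2 (b = list(a), copy): a = [9, 10, 10], b = [9, 10, 10]
After line 3 (c = list(a) is a copy, new object): c = [9, 10, 10]
After line 4 (b[0] = 9 * 3 = 27; only b mutates (copy)): a = [9, 10, 10], b = [27, 10, 10], c = [9, 10, 10]
After line 5 (a[0] = 9, c[0] = 9; result = True)

[9, 10, 10]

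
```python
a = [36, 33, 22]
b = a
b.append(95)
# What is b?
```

After line 1: a = [36, 33, 22]
After line 2 (b = a is an alias, same object): a = [36, 33, 22], b = [36, 33, 22]
After line 3 (b.append mutates the shared list): a = [36, 33, 22, 95], b = [36, 33, 22, 95]

[36, 33, 22, 95]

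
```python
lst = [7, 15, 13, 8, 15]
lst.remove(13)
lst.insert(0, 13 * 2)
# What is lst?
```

After line 1: lst = [7, 15, 13, 8, 15]
After line 2 (remove first 13): lst = [7, 15, 8, 15]
After line 3 (insert 26 at index 0): lst = [26, 7, 15, 8, 15]

[26, 7, 15, 8, 15]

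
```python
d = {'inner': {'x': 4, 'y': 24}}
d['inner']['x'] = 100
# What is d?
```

After line 1: d = {'inner': {'x': 4, 'y': 24}}
After line 2 (inner x overwritten): d = {'inner': {'x': 100, 'y': 24}}

{'inner': {'x': 100, 'y': 24}}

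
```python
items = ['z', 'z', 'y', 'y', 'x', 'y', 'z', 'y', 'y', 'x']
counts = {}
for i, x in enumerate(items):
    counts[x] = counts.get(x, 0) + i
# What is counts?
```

Initial: counts = {}, items = ['z', 'z', 'y', 'y', 'x', 'y', 'z', 'y', 'y', 'x']
i=0, x='z': counts = {'z': 0}
i=1, x='z': counts = {'z': 1}
i=2, x='y': counts = {'z': 1, 'y': 2}
i=3, x='y': counts = {'z': 1, 'y': 5}
i=4, x='x': counts = {'z': 1, 'y': 5, 'x': 4}
i=5, x='y': counts = {'z': 1, 'y': 10, 'x': 4}
i=6, x='z': counts = {'z': 7, 'y': 10, 'x': 4}
i=7, x='y': counts = {'z': 7, 'y': 17, 'x': 4}
i=8, x='y': counts = {'z': 7, 'y': 25, 'x': 4}
i=9, x='x': counts = {'z': 7, 'y': 25, 'x': 13}

{'z': 7, 'y': 25, 'x': 13}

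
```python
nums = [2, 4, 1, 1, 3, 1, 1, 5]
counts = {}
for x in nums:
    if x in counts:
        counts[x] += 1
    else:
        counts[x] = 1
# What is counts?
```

Initial: counts = {}, nums = [2, 4, 1, 1, 3, 1, 1, 5]
See 2: counts = {2: 1}
See 4: counts = {2: 1, 4: 1}
See 1: counts = {2: 1, 4: 1, 1: 1}
See 1: counts = {2: 1, 4: 1, 1: 2}
See 3: counts = {2: 1, 4: 1, 1: 2, 3: 1}
See 1: counts = {2: 1, 4: 1, 1: 3, 3: 1}
See 1: counts = {2: 1, 4: 1, 1: 4, 3: 1}
See 5: counts = {2: 1, 4: 1, 1: 4, 3: 1, 5: 1}

{2: 1, 4: 1, 1: 4, 3: 1, 5: 1}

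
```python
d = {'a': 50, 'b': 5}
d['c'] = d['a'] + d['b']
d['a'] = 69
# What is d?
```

After line 1: d = {'a': 50, 'b': 5}
After line 2 (d['c'] = 50 + 5): d = {'a': 50, 'b': 5, 'c': 55}
After line 3: d = {'a': 69, 'b': 5, 'c': 55}

{'a': 69, 'b': 5, 'c': 55}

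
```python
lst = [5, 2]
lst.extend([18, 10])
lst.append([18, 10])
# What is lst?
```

After line 1: lst = [5, 2]
After line 2 (extend unpacks [18, 10]): lst = [5, 2, 18, 10]
After line 3 (append adds [18, 10] as single element): lst = [5, 2, 18, 10, [18, 10]]

[5, 2, 18, 10, [18, 10]]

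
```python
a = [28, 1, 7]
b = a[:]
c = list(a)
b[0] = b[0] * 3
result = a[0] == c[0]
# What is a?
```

After line 1: a = [28, 1, 7]
After line 2 (b = a[:], copy): a = [28, 1, 7], b = [28, 1, 7]
After line 3 (c = list(a) is a copy, new object): c = [28, 1, 7]
After line 4 (b[0] = 28 * 3 = 84; only b mutates (copy)): a = [28, 1, 7], b = [84, 1, 7], c = [28, 1, 7]
After line 5 (a[0] = 28, c[0] = 28; result = True)

[28, 1, 7]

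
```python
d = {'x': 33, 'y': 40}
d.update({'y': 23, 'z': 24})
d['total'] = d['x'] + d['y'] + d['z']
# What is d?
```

After line 1: d = {'x': 33, 'y': 40}
After line 2 (y overwritten, z added): d = {'x': 33, 'y': 23, 'z': 24}
After line 3 (total = 33 + 23 + 24 = 80): d = {'x': 33, 'y': 23, 'z': 24, 'total': 80}

{'x': 33, 'y': 23, 'z': 24, 'total': 80}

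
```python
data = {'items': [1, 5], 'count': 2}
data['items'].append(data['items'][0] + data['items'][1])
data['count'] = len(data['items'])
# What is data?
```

After line 1: data = {'items': [1, 5], 'count': 2}
After line 2 (append 1 + 5 = 6): data = {'items': [1, 5, 6], 'count': 2}
After line 3 (count = len(items) = 3): data = {'items': [1, 5, 6], 'count': 3}

{'items': [1, 5, 6], 'count': 3}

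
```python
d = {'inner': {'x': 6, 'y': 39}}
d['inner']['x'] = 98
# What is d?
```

After line 1: d = {'inner': {'x': 6, 'y': 39}}
After line 2 (inner x overwritten): d = {'inner': {'x': 98, 'y': 39}}

{'inner': {'x': 98, 'y': 39}}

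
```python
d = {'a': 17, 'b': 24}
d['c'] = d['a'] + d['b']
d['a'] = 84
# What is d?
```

After line 1: d = {'a': 17, 'b': 24}
After line 2 (d['c'] = 17 + 24): d = {'a': 17, 'b': 24, 'c': 41}
After line 3: d = {'a': 84, 'b': 24, 'c': 41}

{'a': 84, 'b': 24, 'c': 41}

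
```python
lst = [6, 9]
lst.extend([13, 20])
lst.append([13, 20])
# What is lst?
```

After line 1: lst = [6, 9]
After line 2 (extend unpacks [13, 20]): lst = [6, 9, 13, 20]
After line 3 (append adds [13, 20] as single element): lst = [6, 9, 13, 20, [13, 20]]

[6, 9, 13, 20, [13, 20]]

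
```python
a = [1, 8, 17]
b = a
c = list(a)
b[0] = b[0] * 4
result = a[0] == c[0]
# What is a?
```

After line 1: a = [1, 8, 17]
After line 2 (b = a, alias): a = [1, 8, 17], b = [1, 8, 17]
After line 3 (c = list(a) is a copy, new object): c = [1, 8, 17]
After line 4 (b[0] = 1 * 4 = 4; mutates shared a/b): a = b = [4, 8, 17], c = [1, 8, 17]
After line 5 (a[0] = 4, c[0] = 1; result = False)

[4, 8, 17]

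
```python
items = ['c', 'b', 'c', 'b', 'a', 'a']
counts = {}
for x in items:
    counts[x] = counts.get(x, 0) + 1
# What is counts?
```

Initial: counts = {}, items = ['c', 'b', 'c', 'b', 'a', 'a']
See 'c': counts = {'c': 1}
See 'b': counts = {'c': 1, 'b': 1}
See 'c': counts = {'c': 2, 'b': 1}
See 'b': counts = {'c': 2, 'b': 2}
See 'a': counts = {'c': 2, 'b': 2, 'a': 1}
See 'a': counts = {'c': 2, 'b': 2, 'a': 2}

{'c': 2, 'b': 2, 'a': 2}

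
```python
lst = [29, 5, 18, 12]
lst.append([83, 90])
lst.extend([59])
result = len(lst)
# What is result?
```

After line 1: lst = [29, 5, 18, 12]
After line 2 (append adds [83, 90] as single element): lst = [29, 5, 18, 12, [83, 90]]
After line 3 (extend unpacks [59], adds 59): lst = [29, 5, 18, 12, [83, 90], 59]
After line 4: result = len(lst) = 6

6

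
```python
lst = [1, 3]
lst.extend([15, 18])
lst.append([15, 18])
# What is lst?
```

After line 1: lst = [1, 3]
After line 2 (extend unpacks [15, 18]): lst = [1, 3, 15, 18]
After line 3 (append adds [15, 18] as single element): lst = [1, 3, 15, 18, [15, 18]]

[1, 3, 15, 18, [15, 18]]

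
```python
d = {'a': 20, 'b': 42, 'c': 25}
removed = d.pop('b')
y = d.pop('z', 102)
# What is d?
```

After line 1: d = {'a': 20, 'b': 42, 'c': 25}
After line 2 (pop 'b' returns 42): d = {'a': 20, 'c': 25}, removed = 42
After line 3 (pop 'z' missing, returns default 102): d = {'a': 20, 'c': 25}, y = 102

{'a': 20, 'c': 25}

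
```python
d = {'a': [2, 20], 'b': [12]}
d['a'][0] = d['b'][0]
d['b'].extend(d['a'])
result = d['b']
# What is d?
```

After line 1: d = {'a': [2, 20], 'b': [12]}
After line 2 (a[0] = b[0] = 12): d = {'a': [12, 20], 'b': [12]}
After line 3 (b.extend(a) appends [12, 20]): d = {'a': [12, 20], 'b': [12, 12, 20]}
After line 4: result = d['b'] = [12, 12, 20]

{'a': [12, 20], 'b': [12, 12, 20]}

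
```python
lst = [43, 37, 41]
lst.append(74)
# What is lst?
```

[43, 37, 41, 74]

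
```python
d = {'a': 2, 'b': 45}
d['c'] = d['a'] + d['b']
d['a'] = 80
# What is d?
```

After line 1: d = {'a': 2, 'b': 45}
After line 2 (d['c'] = 2 + 45): d = {'a': 2, 'b': 45, 'c': 47}
After line 3: d = {'a': 80, 'b': 45, 'c': 47}

{'a': 80, 'b': 45, 'c': 47}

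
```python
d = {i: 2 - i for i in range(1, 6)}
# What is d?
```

{1: 1, 2: 0, 3: -1, 4: -2, 5: -3}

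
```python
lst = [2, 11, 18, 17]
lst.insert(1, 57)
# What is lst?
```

[2, 57, 11, 18, 17]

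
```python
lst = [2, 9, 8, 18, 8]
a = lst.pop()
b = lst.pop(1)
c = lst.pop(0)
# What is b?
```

After line 1: lst = [2, 9, 8, 18, 8]
After line 2 (pop() -> a = 8): lst = [2, 9, 8, 18]
After line 3 (pop(1) -> b = 9): lst = [2, 8, 18]
After line 4 (pop(0) -> c = 2): lst = [8, 18]

9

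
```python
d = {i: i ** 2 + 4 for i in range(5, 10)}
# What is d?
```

{5: 29, 6: 40, 7: 53, 8: 68, 9: 85}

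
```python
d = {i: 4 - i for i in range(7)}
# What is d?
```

{0: 4, 1: 3, 2: 2, 3: 1, 4: 0, 5: -1, 6: -2}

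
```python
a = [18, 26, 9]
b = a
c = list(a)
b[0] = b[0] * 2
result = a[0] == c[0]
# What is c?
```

After line 1: a = [18, 26, 9]
After line 2 (b = a, alias): a = [18, 26, 9], b = [18, 26, 9]
After line 3 (c = list(a) is a copy, new object): c = [18, 26, 9]
After line 4 (b[0] = 18 * 2 = 36; mutates shared a/b): a = b = [36, 26, 9], c = [18, 26, 9]
After line 5 (a[0] = 36, c[0] = 18; result = False)

[18, 26, 9]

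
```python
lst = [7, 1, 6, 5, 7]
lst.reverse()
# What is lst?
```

[7, 5, 6, 1, 7]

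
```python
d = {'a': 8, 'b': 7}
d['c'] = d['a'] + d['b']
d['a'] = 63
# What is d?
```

After line 1: d = {'a': 8, 'b': 7}
After line 2 (d['c'] = 8 + 7): d = {'a': 8, 'b': 7, 'c': 15}
After line 3: d = {'a': 63, 'b': 7, 'c': 15}

{'a': 63, 'b': 7, 'c': 15}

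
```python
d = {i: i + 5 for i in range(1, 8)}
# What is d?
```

{1: 6, 2: 7, 3: 8, 4: 9, 5: 10, 6: 11, 7: 12}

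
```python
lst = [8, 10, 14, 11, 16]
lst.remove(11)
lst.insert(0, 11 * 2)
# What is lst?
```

After line 1: lst = [8, 10, 14, 11, 16]
After line 2 (remove first 11): lst = [8, 10, 14, 16]
After line 3 (insert 22 at index 0): lst = [22, 8, 10, 14, 16]

[22, 8, 10, 14, 16]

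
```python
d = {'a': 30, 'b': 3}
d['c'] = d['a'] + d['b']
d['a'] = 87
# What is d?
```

After line 1: d = {'a': 30, 'b': 3}
After line 2 (d['c'] = 30 + 3): d = {'a': 30, 'b': 3, 'c': 33}
After line 3: d = {'a': 87, 'b': 3, 'c': 33}

{'a': 87, 'b': 3, 'c': 33}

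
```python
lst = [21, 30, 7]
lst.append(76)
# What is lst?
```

[21, 30, 7, 76]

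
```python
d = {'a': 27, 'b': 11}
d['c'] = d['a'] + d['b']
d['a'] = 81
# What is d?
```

After line 1: d = {'a': 27, 'b': 11}
After line 2 (d['c'] = 27 + 11): d = {'a': 27, 'b': 11, 'c': 38}
After line 3: d = {'a': 81, 'b': 11, 'c': 38}

{'a': 81, 'b': 11, 'c': 38}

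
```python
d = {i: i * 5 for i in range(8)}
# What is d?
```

{0: 0, 1: 5, 2: 10, 3: 15, 4: 20, 5: 25, 6: 30, 7: 35}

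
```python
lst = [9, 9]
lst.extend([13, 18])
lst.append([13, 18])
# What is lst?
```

After line 1: lst = [9, 9]
After line 2 (extend unpacks [13, 18]): lst = [9, 9, 13, 18]
After line 3 (append adds [13, 18] as single element): lst = [9, 9, 13, 18, [13, 18]]

[9, 9, 13, 18, [13, 18]]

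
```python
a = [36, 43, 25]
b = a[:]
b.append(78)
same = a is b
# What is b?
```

After line 1: a = [36, 43, 25]
After line 2 (b = a[:] is a shallow copy, new object): a = [36, 43, 25], b = [36, 43, 25]
After line 3 (append only mutates b): a = [36, 43, 25], b = [36, 43, 25, 78]
After line 4 (same = a is b; different objects -> False): same = False

[36, 43, 25, 78]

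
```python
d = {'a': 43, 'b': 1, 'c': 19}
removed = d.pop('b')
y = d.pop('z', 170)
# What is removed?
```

After line 1: d = {'a': 43, 'b': 1, 'c': 19}
After line 2 (pop 'b' returns 1): d = {'a': 43, 'c': 19}, removed = 1
After line 3 (pop 'z' missing, returns default 170): d = {'a': 43, 'c': 19}, y = 170

1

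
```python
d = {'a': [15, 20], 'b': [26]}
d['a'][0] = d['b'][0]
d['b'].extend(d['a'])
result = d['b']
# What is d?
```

After line 1: d = {'a': [15, 20], 'b': [26]}
After line 2 (a[0] = b[0] = 26): d = {'a': [26, 20], 'b': [26]}
After line 3 (b.extend(a) appends [26, 20]): d = {'a': [26, 20], 'b': [26, 26, 20]}
After line 4: result = d['b'] = [26, 26, 20]

{'a': [26, 20], 'b': [26, 26, 20]}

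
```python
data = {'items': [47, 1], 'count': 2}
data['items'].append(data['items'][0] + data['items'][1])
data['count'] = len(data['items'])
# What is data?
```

After line 1: data = {'items': [47, 1], 'count': 2}
After line 2 (append 47 + 1 = 48): data = {'items': [47, 1, 48], 'count': 2}
After line 3 (count = len(items) = 3): data = {'items': [47, 1, 48], 'count': 3}

{'items': [47, 1, 48], 'count': 3}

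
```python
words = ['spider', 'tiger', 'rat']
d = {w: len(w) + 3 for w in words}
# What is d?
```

{'spider': 9, 'tiger': 8, 'rat': 6}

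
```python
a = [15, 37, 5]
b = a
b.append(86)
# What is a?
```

After line 1: a = [15, 37, 5]
After line 2 (b = a is an alias, same object): a = [15, 37, 5], b = [15, 37, 5]
After line 3 (b.append mutates the shared list): a = [15, 37, 5, 86], b = [15, 37, 5, 86]

[15, 37, 5, 86]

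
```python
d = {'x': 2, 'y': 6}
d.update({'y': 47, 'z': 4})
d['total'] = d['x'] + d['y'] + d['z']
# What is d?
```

After line 1: d = {'x': 2, 'y': 6}
After line 2 (y overwritten, z added): d = {'x': 2, 'y': 47, 'z': 4}
After line 3 (total = 2 + 47 + 4 = 53): d = {'x': 2, 'y': 47, 'z': 4, 'total': 53}

{'x': 2, 'y': 47, 'z': 4, 'total': 53}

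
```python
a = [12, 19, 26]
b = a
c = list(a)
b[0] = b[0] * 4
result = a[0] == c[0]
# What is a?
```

After line 1: a = [12, 19, 26]
After line 2 (b = a, alias): a = [12, 19, 26], b = [12, 19, 26]
After line 3 (c = list(a) is a copy, new object): c = [12, 19, 26]
After line 4 (b[0] = 12 * 4 = 48; mutates shared a/b): a = b = [48, 19, 26], c = [12, 19, 26]
After line 5 (a[0] = 48, c[0] = 12; result = False)

[48, 19, 26]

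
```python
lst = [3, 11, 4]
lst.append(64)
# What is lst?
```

[3, 11, 4, 64]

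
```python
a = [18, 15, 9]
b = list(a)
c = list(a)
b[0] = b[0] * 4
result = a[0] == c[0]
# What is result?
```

After line 1: a = [18, 15, 9]
After line 2 (b = list(a), copy): a = [18, 15, 9], b = [18, 15, 9]
After line 3 (c = list(a) is a copy, new object): c = [18, 15, 9]
After line 4 (b[0] = 18 * 4 = 72; only b mutates (copy)): a = [18, 15, 9], b = [72, 15, 9], c = [18, 15, 9]
After line 5 (a[0] = 18, c[0] = 18; result = True)

True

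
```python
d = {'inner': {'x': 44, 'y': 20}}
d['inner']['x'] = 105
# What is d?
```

After line 1: d = {'inner': {'x': 44, 'y': 20}}
After line 2 (inner x overwritten): d = {'inner': {'x': 105, 'y': 20}}

{'inner': {'x': 105, 'y': 20}}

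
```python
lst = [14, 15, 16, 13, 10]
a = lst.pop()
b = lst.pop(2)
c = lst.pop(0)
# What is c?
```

After line 1: lst = [14, 15, 16, 13, 10]
After line 2 (pop() -> a = 10): lst = [14, 15, 16, 13]
After line 3 (pop(2) -> b = 16): lst = [14, 15, 13]
After line 4 (pop(0) -> c = 14): lst = [15, 13]

14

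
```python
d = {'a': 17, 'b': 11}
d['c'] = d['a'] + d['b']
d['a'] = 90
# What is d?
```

After line 1: d = {'a': 17, 'b': 11}
After line 2 (d['c'] = 17 + 11): d = {'a': 17, 'b': 11, 'c': 28}
After line 3: d = {'a': 90, 'b': 11, 'c': 28}

{'a': 90, 'b': 11, 'c': 28}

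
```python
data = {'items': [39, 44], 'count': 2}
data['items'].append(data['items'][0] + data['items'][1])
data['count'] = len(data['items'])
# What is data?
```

After line 1: data = {'items': [39, 44], 'count': 2}
After line 2 (append 39 + 44 = 83): data = {'items': [39, 44, 83], 'count': 2}
After line 3 (count = len(items) = 3): data = {'items': [39, 44, 83], 'count': 3}

{'items': [39, 44, 83], 'count': 3}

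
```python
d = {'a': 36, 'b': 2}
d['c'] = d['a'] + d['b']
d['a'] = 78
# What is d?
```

After line 1: d = {'a': 36, 'b': 2}
After line 2 (d['c'] = 36 + 2): d = {'a': 36, 'b': 2, 'c': 38}
After line 3: d = {'a': 78, 'b': 2, 'c': 38}

{'a': 78, 'b': 2, 'c': 38}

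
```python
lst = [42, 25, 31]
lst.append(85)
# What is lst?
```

[42, 25, 31, 85]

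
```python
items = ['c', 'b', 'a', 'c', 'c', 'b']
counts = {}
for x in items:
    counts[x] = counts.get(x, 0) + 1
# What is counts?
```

Initial: counts = {}, items = ['c', 'b', 'a', 'c', 'c', 'b']
See 'c': counts = {'c': 1}
See 'b': counts = {'c': 1, 'b': 1}
See 'a': counts = {'c': 1, 'b': 1, 'a': 1}
See 'c': counts = {'c': 2, 'b': 1, 'a': 1}
See 'c': counts = {'c': 3, 'b': 1, 'a': 1}
See 'b': counts = {'c': 3, 'b': 2, 'a': 1}

{'c': 3, 'b': 2, 'a': 1}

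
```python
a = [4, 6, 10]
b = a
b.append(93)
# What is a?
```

After line 1: a = [4, 6, 10]
After line 2 (b = a is an alias, same object): a = [4, 6, 10], b = [4, 6, 10]
After line 3 (b.append mutates the shared list): a = [4, 6, 10, 93], b = [4, 6, 10, 93]

[4, 6, 10, 93]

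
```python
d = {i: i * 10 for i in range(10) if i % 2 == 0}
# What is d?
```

{0: 0, 2: 20, 4: 40, 6: 60, 8: 80}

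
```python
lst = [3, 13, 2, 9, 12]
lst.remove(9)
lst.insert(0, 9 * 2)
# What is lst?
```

After line 1: lst = [3, 13, 2, 9, 12]
After line 2 (remove first 9): lst = [3, 13, 2, 12]
After line 3 (insert 18 at index 0): lst = [18, 3, 13, 2, 12]

[18, 3, 13, 2, 12]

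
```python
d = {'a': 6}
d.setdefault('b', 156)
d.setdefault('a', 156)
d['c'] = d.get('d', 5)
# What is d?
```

After line 1: d = {'a': 6}
After line 2 (setdefault adds 'b'=156): d = {'a': 6, 'b': 156}
After line 3 (setdefault 'a' no-op, already exists): d = {'a': 6, 'b': 156}
After line 4 (get('d', 5) returns default since 'd' not in d): d = {'a': 6, 'b': 156, 'c': 5}

{'a': 6, 'b': 156, 'c': 5}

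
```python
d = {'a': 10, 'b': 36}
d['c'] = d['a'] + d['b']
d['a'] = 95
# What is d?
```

After line 1: d = {'a': 10, 'b': 36}
After line 2 (d['c'] = 10 + 36): d = {'a': 10, 'b': 36, 'c': 46}
After line 3: d = {'a': 95, 'b': 36, 'c': 46}

{'a': 95, 'b': 36, 'c': 46}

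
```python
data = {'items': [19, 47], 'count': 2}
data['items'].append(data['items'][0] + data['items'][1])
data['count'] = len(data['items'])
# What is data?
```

After line 1: data = {'items': [19, 47], 'count': 2}
After line 2 (append 19 + 47 = 66): data = {'items': [19, 47, 66], 'count': 2}
After line 3 (count = len(items) = 3): data = {'items': [19, 47, 66], 'count': 3}

{'items': [19, 47, 66], 'count': 3}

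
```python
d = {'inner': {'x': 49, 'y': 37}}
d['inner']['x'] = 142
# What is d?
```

After line 1: d = {'inner': {'x': 49, 'y': 37}}
After line 2 (inner x overwritten): d = {'inner': {'x': 142, 'y': 37}}

{'inner': {'x': 142, 'y': 37}}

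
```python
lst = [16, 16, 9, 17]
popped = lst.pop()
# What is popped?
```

17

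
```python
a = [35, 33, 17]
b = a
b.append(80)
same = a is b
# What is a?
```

After line 1: a = [35, 33, 17]
After line 2 (b = a is an alias, same object): a = [35, 33, 17], b = [35, 33, 17]
After line 3 (b.append mutates the shared list): a = [35, 33, 17, 80], b = [35, 33, 17, 80]
After line 4 (same = a is b; same object -> True): same = True

[35, 33, 17, 80]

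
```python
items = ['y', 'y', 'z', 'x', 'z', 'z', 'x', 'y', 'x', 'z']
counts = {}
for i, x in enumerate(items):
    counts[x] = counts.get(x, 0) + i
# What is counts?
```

Initial: counts = {}, items = ['y', 'y', 'z', 'x', 'z', 'z', 'x', 'y', 'x', 'z']
i=0, x='y': counts = {'y': 0}
i=1, x='y': counts = {'y': 1}
i=2, x='z': counts = {'y': 1, 'z': 2}
i=3, x='x': counts = {'y': 1, 'z': 2, 'x': 3}
i=4, x='z': counts = {'y': 1, 'z': 6, 'x': 3}
i=5, x='z': counts = {'y': 1, 'z': 11, 'x': 3}
i=6, x='x': counts = {'y': 1, 'z': 11, 'x': 9}
i=7, x='y': counts = {'y': 8, 'z': 11, 'x': 9}
i=8, x='x': counts = {'y': 8, 'z': 11, 'x': 17}
i=9, x='z': counts = {'y': 8, 'z': 20, 'x': 17}

{'y': 8, 'z': 20, 'x': 17}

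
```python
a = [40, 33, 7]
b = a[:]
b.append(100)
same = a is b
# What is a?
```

After line 1: a = [40, 33, 7]
After line 2 (b = a[:] is a shallow copy, new object): a = [40, 33, 7], b = [40, 33, 7]
After line 3 (append only mutates b): a = [40, 33, 7], b = [40, 33, 7, 100]
After line 4 (same = a is b; different objects -> False): same = False

[40, 33, 7]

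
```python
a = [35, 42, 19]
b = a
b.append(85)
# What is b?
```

After line 1: a = [35, 42, 19]
After line 2 (b = a is an alias, same object): a = [35, 42, 19], b = [35, 42, 19]
After line 3 (b.append mutates the shared list): a = [35, 42, 19, 85], b = [35, 42, 19, 85]

[35, 42, 19, 85]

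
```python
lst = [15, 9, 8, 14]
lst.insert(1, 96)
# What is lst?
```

[15, 96, 9, 8, 14]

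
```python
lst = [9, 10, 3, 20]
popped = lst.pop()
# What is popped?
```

20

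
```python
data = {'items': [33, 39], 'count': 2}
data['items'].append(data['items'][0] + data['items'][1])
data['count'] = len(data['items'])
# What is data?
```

After line 1: data = {'items': [33, 39], 'count': 2}
After line 2 (append 33 + 39 = 72): data = {'items': [33, 39, 72], 'count': 2}
After line 3 (count = len(items) = 3): data = {'items': [33, 39, 72], 'count': 3}

{'items': [33, 39, 72], 'count': 3}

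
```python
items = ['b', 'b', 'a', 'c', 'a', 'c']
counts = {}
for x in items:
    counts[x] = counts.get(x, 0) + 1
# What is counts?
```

Initial: counts = {}, items = ['b', 'b', 'a', 'c', 'a', 'c']
See 'b': counts = {'b': 1}
See 'b': counts = {'b': 2}
See 'a': counts = {'b': 2, 'a': 1}
See 'c': counts = {'b': 2, 'a': 1, 'c': 1}
See 'a': counts = {'b': 2, 'a': 2, 'c': 1}
See 'c': counts = {'b': 2, 'a': 2, 'c': 2}

{'b': 2, 'a': 2, 'c': 2}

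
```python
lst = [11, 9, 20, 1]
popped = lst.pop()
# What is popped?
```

1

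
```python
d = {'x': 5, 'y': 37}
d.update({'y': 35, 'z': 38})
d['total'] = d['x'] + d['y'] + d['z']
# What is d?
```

After line 1: d = {'x': 5, 'y': 37}
After line 2 (y overwritten, z added): d = {'x': 5, 'y': 35, 'z': 38}
After line 3 (total = 5 + 35 + 38 = 78): d = {'x': 5, 'y': 35, 'z': 38, 'total': 78}

{'x': 5, 'y': 35, 'z': 38, 'total': 78}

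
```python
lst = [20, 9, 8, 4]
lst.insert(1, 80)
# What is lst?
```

[20, 80, 9, 8, 4]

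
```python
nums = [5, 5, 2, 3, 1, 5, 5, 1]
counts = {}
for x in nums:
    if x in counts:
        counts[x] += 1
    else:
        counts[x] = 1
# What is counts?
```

Initial: counts = {}, nums = [5, 5, 2, 3, 1, 5, 5, 1]
See 5: counts = {5: 1}
See 5: counts = {5: 2}
See 2: counts = {5: 2, 2: 1}
See 3: counts = {5: 2, 2: 1, 3: 1}
See 1: counts = {5: 2, 2: 1, 3: 1, 1: 1}
See 5: counts = {5: 3, 2: 1, 3: 1, 1: 1}
See 5: counts = {5: 4, 2: 1, 3: 1, 1: 1}
See 1: counts = {5: 4, 2: 1, 3: 1, 1: 2}

{5: 4, 2: 1, 3: 1, 1: 2}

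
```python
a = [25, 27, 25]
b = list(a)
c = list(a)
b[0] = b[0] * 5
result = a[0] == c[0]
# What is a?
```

After line 1: a = [25, 27, 25]
After line 2 (b = list(a), copy): a = [25, 27, 25], b = [25, 27, 25]
After line 3 (c = list(a) is a copy, new object): c = [25, 27, 25]
After line 4 (b[0] = 25 * 5 = 125; only b mutates (copy)): a = [25, 27, 25], b = [125, 27, 25], c = [25, 27, 25]
After line 5 (a[0] = 25, c[0] = 25; result = True)

[25, 27, 25]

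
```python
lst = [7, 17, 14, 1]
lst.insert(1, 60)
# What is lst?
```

[7, 60, 17, 14, 1]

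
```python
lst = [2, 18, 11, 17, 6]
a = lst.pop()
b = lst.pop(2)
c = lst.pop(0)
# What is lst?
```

After line 1: lst = [2, 18, 11, 17, 6]
After line 2 (pop() -> a = 6): lst = [2, 18, 11, 17]
After line 3 (pop(2) -> b = 11): lst = [2, 18, 17]
After line 4 (pop(0) -> c = 2): lst = [18, 17]

[18, 17]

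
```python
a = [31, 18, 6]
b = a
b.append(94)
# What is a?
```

After line 1: a = [31, 18, 6]
After line 2 (b = a is an alias, same object): a = [31, 18, 6], b = [31, 18, 6]
After line 3 (b.append mutates the shared list): a = [31, 18, 6, 94], b = [31, 18, 6, 94]

[31, 18, 6, 94]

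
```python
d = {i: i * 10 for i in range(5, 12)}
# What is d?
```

{5: 50, 6: 60, 7: 70, 8: 80, 9: 90, 10: 100, 11: 110}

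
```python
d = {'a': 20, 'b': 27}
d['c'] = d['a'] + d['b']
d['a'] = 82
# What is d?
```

After line 1: d = {'a': 20, 'b': 27}
After line 2 (d['c'] = 20 + 27): d = {'a': 20, 'b': 27, 'c': 47}
After line 3: d = {'a': 82, 'b': 27, 'c': 47}

{'a': 82, 'b': 27, 'c': 47}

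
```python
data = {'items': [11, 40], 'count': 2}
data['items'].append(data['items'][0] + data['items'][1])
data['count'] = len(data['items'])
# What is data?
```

After line 1: data = {'items': [11, 40], 'count': 2}
After line 2 (append 11 + 40 = 51): data = {'items': [11, 40, 51], 'count': 2}
After line 3 (count = len(items) = 3): data = {'items': [11, 40, 51], 'count': 3}

{'items': [11, 40, 51], 'count': 3}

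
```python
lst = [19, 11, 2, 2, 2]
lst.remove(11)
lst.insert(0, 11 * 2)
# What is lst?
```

After line 1: lst = [19, 11, 2, 2, 2]
After line 2 (remove first 11): lst = [19, 2, 2, 2]
After line 3 (insert 22 at index 0): lst = [22, 19, 2, 2, 2]

[22, 19, 2, 2, 2]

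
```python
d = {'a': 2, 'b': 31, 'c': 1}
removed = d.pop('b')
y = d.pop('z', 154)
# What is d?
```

After line 1: d = {'a': 2, 'b': 31, 'c': 1}
After line 2 (pop 'b' returns 31): d = {'a': 2, 'c': 1}, removed = 31
After line 3 (pop 'z' missing, returns default 154): d = {'a': 2, 'c': 1}, y = 154

{'a': 2, 'c': 1}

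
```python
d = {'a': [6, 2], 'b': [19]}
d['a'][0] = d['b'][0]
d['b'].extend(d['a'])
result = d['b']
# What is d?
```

After line 1: d = {'a': [6, 2], 'b': [19]}
After line 2 (a[0] = b[0] = 19): d = {'a': [19, 2], 'b': [19]}
After line 3 (b.extend(a) appends [19, 2]): d = {'a': [19, 2], 'b': [19, 19, 2]}
After line 4: result = d['b'] = [19, 19, 2]

{'a': [19, 2], 'b': [19, 19, 2]}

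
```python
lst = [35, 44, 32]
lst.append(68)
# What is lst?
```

[35, 44, 32, 68]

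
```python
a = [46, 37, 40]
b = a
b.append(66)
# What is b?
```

After line 1: a = [46, 37, 40]
After line 2 (b = a is an alias, same object): a = [46, 37, 40], b = [46, 37, 40]
After line 3 (b.append mutates the shared list): a = [46, 37, 40, 66], b = [46, 37, 40, 66]

[46, 37, 40, 66]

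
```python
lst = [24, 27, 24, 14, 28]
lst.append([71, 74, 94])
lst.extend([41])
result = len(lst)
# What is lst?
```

After line 1: lst = [24, 27, 24, 14, 28]
After line 2 (append adds [71, 74, 94] as single element): lst = [24, 27, 24, 14, 28, [71, 74, 94]]
After line 3 (extend unpacks [41], adds 41): lst = [24, 27, 24, 14, 28, [71, 74, 94], 41]
After line 4: result = len(lst) = 7

[24, 27, 24, 14, 28, [71, 74, 94], 41]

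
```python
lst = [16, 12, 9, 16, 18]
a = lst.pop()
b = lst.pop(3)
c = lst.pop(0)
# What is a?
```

After line 1: lst = [16, 12, 9, 16, 18]
After line 2 (pop() -> a = 18): lst = [16, 12, 9, 16]
After line 3 (pop(3) -> b = 16): lst = [16, 12, 9]
After line 4 (pop(0) -> c = 16): lst = [12, 9]

18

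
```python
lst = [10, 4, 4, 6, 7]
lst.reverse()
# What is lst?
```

[7, 6, 4, 4, 10]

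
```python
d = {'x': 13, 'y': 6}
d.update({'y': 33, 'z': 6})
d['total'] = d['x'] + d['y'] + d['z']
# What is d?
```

After line 1: d = {'x': 13, 'y': 6}
After line 2 (y overwritten, z added): d = {'x': 13, 'y': 33, 'z': 6}
After line 3 (total = 13 + 33 + 6 = 52): d = {'x': 13, 'y': 33, 'z': 6, 'total': 52}

{'x': 13, 'y': 33, 'z': 6, 'total': 52}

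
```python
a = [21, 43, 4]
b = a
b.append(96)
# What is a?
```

After line 1: a = [21, 43, 4]
After line 2 (b = a is an alias, same object): a = [21, 43, 4], b = [21, 43, 4]
After line 3 (b.append mutates the shared list): a = [21, 43, 4, 96], b = [21, 43, 4, 96]

[21, 43, 4, 96]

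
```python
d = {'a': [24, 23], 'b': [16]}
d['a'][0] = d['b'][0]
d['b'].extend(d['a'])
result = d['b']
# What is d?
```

After line 1: d = {'a': [24, 23], 'b': [16]}
After line 2 (a[0] = b[0] = 16): d = {'a': [16, 23], 'b': [16]}
After line 3 (b.extend(a) appends [16, 23]): d = {'a': [16, 23], 'b': [16, 16, 23]}
After line 4: result = d['b'] = [16, 16, 23]

{'a': [16, 23], 'b': [16, 16, 23]}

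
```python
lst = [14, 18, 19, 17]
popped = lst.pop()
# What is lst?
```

[14, 18, 19]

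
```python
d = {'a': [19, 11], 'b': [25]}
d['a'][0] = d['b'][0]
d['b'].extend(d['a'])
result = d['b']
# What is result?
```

After line 1: d = {'a': [19, 11], 'b': [25]}
After line 2 (a[0] = b[0] = 25): d = {'a': [25, 11], 'b': [25]}
After line 3 (b.extend(a) appends [25, 11]): d = {'a': [25, 11], 'b': [25, 25, 11]}
After line 4: result = d['b'] = [25, 25, 11]

[25, 25, 11]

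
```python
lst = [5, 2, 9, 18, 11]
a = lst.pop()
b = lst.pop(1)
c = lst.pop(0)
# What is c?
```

After line 1: lst = [5, 2, 9, 18, 11]
After line 2 (pop() -> a = 11): lst = [5, 2, 9, 18]
After line 3 (pop(1) -> b = 2): lst = [5, 9, 18]
After line 4 (pop(0) -> c = 5): lst = [9, 18]

5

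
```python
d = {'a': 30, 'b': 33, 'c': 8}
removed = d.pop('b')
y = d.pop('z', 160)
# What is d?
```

After line 1: d = {'a': 30, 'b': 33, 'c': 8}
After line 2 (pop 'b' returns 33): d = {'a': 30, 'c': 8}, removed = 33
After line 3 (pop 'z' missing, returns default 160): d = {'a': 30, 'c': 8}, y = 160

{'a': 30, 'c': 8}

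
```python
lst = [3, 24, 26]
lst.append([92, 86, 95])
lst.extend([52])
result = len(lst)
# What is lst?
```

After line 1: lst = [3, 24, 26]
After line 2 (append adds [92, 86, 95] as single element): lst = [3, 24, 26, [92, 86, 95]]
After line 3 (extend unpacks [52], adds 52): lst = [3, 24, 26, [92, 86, 95], 52]
After line 4: result = len(lst) = 5

[3, 24, 26, [92, 86, 95], 52]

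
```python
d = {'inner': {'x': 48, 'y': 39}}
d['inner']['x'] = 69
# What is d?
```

After line 1: d = {'inner': {'x': 48, 'y': 39}}
After line 2 (inner x overwritten): d = {'inner': {'x': 69, 'y': 39}}

{'inner': {'x': 69, 'y': 39}}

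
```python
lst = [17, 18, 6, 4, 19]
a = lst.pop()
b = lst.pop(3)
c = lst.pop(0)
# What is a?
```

After line 1: lst = [17, 18, 6, 4, 19]
After line 2 (pop() -> a = 19): lst = [17, 18, 6, 4]
After line 3 (pop(3) -> b = 4): lst = [17, 18, 6]
After line 4 (pop(0) -> c = 17): lst = [18, 6]

19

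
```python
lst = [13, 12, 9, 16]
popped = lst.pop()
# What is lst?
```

[13, 12, 9]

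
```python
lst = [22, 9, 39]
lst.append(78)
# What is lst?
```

[22, 9, 39, 78]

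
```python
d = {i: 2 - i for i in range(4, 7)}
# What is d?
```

{4: -2, 5: -3, 6: -4}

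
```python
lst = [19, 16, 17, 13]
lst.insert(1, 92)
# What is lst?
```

[19, 92, 16, 17, 13]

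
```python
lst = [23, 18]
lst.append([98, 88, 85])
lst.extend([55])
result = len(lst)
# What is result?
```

After line 1: lst = [23, 18]
After line 2 (append adds [98, 88, 85] as single element): lst = [23, 18, [98, 88, 85]]
After line 3 (extend unpacks [55], adds 55): lst = [23, 18, [98, 88, 85], 55]
After line 4: result = len(lst) = 4

4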